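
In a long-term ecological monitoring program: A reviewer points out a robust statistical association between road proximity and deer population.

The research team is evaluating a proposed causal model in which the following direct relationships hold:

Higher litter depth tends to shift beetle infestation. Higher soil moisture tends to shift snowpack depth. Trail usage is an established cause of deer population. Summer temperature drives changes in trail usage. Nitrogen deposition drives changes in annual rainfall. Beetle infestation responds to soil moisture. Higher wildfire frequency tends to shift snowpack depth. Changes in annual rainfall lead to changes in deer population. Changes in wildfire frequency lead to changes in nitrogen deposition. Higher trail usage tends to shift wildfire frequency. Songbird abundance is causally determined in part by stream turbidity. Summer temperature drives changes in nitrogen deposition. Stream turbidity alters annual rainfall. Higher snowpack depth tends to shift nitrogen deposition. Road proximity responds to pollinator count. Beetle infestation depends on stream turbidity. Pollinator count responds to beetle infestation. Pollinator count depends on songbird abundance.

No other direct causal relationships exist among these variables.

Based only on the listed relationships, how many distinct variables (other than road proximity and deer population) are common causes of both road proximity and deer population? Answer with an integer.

The common causes are: soil moisture (to road proximity via soil moisture → beetle infestation → pollinator count → road proximity; to deer population via soil moisture → snowpack depth → nitrogen deposition → annual rainfall → deer population); stream turbidity (to road proximity via stream turbidity → beetle infestation → pollinator count → road proximity; to deer population via stream turbidity → annual rainfall → deer population).
Every other variable lacks a causal path to at least one of road proximity and deer population.

2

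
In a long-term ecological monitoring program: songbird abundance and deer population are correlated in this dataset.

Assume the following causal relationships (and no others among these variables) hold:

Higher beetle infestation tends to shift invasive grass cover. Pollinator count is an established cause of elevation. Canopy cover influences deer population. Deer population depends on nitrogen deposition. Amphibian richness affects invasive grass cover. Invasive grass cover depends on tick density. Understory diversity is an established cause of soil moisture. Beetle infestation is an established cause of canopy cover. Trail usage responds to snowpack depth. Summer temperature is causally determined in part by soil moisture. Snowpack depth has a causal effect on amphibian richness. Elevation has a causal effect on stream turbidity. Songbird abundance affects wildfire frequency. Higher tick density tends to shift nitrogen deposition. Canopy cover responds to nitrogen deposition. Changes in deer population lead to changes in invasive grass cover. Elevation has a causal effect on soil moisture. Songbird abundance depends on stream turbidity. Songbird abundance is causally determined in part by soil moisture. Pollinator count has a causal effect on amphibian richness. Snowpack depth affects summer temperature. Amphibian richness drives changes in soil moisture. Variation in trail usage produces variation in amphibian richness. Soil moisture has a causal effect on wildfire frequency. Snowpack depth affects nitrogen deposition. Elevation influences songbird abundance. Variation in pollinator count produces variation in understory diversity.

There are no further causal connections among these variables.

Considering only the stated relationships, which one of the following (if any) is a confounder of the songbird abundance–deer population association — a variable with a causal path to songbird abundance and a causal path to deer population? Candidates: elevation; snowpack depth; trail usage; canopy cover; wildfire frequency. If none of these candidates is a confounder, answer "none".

snowpack depth

Snowpack depth causes songbird abundance (snowpack depth → amphibian richness → soil moisture → songbird abundance) and also causes deer population (snowpack depth → nitrogen deposition → deer population); it is a common cause of both.
Each of the other candidates lacks a causal path to at least one of songbird abundance and deer population, so they do not confound the relationship.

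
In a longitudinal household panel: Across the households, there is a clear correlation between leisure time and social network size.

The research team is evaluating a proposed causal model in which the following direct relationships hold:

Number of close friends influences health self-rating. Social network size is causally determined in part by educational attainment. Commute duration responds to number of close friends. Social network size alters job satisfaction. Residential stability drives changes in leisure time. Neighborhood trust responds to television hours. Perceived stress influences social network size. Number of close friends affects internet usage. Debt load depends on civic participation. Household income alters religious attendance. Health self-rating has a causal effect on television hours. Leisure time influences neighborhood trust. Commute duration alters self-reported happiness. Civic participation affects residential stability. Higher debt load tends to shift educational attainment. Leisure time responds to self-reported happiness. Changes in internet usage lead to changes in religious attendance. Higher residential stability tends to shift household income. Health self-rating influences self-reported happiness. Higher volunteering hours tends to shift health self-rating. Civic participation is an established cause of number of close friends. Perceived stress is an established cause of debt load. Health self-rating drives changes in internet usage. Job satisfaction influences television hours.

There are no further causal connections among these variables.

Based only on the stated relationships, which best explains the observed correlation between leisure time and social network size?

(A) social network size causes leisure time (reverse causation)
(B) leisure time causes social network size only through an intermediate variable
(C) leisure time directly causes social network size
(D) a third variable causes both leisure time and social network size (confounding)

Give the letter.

Civic participation causes leisure time (civic participation → residential stability → leisure time) and social network size (civic participation → debt load → educational attainment → social network size) — a common cause creating the correlation.
There is no stated path from leisure time to social network size or from social network size to leisure time, so neither direct nor reverse causation applies.

D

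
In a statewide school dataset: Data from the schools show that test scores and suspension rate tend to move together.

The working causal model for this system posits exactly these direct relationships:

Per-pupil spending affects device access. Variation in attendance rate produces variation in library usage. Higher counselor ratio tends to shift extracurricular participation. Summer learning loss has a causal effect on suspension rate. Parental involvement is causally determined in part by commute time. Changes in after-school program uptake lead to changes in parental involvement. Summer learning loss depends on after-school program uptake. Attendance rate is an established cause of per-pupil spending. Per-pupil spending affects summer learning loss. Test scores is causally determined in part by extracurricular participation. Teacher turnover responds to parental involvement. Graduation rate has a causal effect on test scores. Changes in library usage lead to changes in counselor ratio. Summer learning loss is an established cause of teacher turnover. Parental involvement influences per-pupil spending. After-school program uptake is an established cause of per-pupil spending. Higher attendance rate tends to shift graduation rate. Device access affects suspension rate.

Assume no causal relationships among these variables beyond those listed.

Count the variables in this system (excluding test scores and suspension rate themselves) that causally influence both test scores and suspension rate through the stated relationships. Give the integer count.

The common causes are: attendance rate (to test scores via attendance rate → graduation rate → test scores; to suspension rate via attendance rate → per-pupil spending → device access → suspension rate).
Every other variable lacks a causal path to at least one of test scores and suspension rate.

1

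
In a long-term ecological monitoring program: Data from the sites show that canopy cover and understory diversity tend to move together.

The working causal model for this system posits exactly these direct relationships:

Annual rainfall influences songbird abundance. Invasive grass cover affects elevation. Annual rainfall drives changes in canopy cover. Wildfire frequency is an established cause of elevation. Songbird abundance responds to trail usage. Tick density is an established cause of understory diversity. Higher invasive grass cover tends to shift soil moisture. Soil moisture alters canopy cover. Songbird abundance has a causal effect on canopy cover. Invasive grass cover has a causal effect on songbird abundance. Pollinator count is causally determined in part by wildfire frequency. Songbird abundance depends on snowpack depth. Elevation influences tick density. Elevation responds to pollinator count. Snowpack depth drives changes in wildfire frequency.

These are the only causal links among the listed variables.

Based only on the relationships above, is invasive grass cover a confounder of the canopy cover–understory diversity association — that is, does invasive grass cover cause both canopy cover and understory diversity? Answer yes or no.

yes

Invasive grass cover has a causal path to canopy cover (invasive grass cover → songbird abundance → canopy cover) and to understory diversity (invasive grass cover → elevation → tick density → understory diversity), so it is a common cause of both — a confounder.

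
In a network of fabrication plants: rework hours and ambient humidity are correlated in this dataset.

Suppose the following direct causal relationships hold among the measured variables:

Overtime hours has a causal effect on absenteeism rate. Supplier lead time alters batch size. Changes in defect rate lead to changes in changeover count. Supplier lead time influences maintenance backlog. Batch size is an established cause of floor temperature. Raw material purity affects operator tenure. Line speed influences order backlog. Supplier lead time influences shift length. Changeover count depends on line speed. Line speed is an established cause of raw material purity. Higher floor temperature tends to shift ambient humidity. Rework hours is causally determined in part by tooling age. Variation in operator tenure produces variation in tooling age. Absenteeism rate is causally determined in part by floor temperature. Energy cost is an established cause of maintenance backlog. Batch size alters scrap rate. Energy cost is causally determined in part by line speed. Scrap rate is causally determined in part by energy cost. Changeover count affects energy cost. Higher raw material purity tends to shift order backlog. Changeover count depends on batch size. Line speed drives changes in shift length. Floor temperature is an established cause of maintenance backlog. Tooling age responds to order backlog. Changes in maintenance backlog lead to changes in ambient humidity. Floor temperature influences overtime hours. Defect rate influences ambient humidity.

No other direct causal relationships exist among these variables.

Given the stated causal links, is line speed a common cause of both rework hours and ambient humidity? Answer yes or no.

yes

Line speed has a causal path to rework hours (line speed → order backlog → tooling age → rework hours) and to ambient humidity (line speed → energy cost → maintenance backlog → ambient humidity), so it is a common cause of both — a confounder.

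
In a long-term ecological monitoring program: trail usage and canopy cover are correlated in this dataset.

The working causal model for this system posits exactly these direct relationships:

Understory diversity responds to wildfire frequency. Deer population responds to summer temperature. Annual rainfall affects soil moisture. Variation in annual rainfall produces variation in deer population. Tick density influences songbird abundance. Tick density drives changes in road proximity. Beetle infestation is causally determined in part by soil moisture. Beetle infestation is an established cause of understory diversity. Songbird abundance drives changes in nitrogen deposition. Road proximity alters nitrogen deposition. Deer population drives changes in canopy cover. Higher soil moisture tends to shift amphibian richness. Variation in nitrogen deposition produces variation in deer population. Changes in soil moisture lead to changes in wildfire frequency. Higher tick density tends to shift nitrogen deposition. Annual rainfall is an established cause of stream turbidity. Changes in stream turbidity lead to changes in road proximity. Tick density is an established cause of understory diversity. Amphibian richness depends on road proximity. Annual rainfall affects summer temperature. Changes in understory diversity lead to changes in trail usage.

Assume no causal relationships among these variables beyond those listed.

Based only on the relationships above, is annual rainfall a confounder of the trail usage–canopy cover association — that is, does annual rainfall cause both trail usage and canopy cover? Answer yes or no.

yes

Annual rainfall has a causal path to trail usage (annual rainfall → soil moisture → wildfire frequency → understory diversity → trail usage) and to canopy cover (annual rainfall → deer population → canopy cover), so it is a common cause of both — a confounder.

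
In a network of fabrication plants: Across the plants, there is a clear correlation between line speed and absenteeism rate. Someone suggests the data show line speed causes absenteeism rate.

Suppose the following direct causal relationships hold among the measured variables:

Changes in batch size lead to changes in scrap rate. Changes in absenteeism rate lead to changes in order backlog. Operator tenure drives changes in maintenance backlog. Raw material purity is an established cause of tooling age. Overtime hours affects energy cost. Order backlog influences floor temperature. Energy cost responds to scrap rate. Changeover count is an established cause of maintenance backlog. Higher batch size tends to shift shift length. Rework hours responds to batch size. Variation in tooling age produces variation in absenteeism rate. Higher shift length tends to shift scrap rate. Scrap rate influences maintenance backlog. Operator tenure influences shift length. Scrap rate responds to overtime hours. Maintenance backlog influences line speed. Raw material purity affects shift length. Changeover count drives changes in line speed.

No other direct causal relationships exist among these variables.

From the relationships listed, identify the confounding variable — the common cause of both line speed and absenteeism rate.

Raw material purity has a causal path to line speed (raw material purity → shift length → scrap rate → maintenance backlog → line speed) and a separate causal path to absenteeism rate (raw material purity → tooling age → absenteeism rate), so it is a common cause of both.
No stated relationship gives line speed a causal route to absenteeism rate, so the correlation is explained by the shared upstream cause rather than a direct effect.

raw material purity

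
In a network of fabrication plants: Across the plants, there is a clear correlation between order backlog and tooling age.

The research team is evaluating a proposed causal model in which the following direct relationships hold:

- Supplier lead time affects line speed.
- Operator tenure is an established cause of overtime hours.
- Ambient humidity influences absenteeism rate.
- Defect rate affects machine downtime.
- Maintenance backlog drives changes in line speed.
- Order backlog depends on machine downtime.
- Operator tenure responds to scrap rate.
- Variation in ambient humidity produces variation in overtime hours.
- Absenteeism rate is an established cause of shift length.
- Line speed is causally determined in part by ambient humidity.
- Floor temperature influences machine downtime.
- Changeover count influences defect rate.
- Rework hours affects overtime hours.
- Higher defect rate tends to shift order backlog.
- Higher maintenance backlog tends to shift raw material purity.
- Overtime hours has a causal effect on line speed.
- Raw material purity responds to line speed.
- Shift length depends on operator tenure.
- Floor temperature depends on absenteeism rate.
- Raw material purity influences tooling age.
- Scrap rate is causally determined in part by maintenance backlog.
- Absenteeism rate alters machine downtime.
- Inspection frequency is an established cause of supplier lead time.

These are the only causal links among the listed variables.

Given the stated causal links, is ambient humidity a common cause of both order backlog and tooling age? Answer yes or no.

Ambient humidity has a causal path to order backlog (ambient humidity → absenteeism rate → machine downtime → order backlog) and to tooling age (ambient humidity → line speed → raw material purity → tooling age), so it is a common cause of both — a confounder.

yes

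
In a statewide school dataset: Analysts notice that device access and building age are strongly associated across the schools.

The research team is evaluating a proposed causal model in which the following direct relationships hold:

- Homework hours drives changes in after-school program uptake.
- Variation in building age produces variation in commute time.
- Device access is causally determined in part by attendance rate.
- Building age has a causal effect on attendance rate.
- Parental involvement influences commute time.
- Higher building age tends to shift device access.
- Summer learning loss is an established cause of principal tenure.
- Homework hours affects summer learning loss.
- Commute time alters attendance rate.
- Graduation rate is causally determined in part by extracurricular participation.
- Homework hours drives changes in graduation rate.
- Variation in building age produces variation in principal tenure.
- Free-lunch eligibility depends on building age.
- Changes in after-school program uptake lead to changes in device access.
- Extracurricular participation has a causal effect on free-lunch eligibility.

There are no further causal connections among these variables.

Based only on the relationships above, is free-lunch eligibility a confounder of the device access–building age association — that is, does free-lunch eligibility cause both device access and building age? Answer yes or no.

no

Free-lunch eligibility has no stated causal path to either device access or building age. A confounder must cause both variables, so free-lunch eligibility does not qualify.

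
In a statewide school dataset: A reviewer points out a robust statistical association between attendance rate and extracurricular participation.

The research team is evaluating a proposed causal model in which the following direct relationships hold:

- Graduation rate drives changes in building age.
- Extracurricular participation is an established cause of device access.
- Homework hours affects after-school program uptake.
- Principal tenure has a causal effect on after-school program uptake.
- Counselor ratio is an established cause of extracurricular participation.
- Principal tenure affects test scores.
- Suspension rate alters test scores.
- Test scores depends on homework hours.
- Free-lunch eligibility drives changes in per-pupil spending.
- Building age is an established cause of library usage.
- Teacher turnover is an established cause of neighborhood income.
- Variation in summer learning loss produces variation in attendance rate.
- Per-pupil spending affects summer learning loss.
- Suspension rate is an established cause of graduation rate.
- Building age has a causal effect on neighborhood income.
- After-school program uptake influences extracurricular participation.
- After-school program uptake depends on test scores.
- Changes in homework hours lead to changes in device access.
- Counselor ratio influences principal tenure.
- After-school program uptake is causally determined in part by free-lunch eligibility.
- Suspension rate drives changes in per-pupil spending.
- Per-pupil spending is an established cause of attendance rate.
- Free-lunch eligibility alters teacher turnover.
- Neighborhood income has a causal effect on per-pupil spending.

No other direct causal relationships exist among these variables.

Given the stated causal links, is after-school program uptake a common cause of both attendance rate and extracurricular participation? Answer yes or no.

no

After-school program uptake has no stated causal path to attendance rate. A confounder must cause both variables, so after-school program uptake does not qualify.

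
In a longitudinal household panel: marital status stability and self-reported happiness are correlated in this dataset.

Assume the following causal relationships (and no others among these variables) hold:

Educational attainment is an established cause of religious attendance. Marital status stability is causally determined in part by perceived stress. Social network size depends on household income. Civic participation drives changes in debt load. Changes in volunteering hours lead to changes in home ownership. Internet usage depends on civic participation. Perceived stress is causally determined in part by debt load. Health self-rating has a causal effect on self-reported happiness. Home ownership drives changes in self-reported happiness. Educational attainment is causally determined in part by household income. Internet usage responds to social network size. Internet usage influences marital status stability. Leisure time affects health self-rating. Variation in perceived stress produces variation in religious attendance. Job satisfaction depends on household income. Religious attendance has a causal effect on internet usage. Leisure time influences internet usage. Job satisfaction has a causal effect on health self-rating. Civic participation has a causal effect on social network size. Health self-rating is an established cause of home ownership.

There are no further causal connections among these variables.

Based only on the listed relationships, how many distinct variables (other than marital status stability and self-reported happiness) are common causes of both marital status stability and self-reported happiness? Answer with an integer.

The common causes are: household income (to marital status stability via household income → social network size → internet usage → marital status stability; to self-reported happiness via household income → job satisfaction → health self-rating → self-reported happiness); leisure time (to marital status stability via leisure time → internet usage → marital status stability; to self-reported happiness via leisure time → health self-rating → self-reported happiness).
Every other variable lacks a causal path to at least one of marital status stability and self-reported happiness.

2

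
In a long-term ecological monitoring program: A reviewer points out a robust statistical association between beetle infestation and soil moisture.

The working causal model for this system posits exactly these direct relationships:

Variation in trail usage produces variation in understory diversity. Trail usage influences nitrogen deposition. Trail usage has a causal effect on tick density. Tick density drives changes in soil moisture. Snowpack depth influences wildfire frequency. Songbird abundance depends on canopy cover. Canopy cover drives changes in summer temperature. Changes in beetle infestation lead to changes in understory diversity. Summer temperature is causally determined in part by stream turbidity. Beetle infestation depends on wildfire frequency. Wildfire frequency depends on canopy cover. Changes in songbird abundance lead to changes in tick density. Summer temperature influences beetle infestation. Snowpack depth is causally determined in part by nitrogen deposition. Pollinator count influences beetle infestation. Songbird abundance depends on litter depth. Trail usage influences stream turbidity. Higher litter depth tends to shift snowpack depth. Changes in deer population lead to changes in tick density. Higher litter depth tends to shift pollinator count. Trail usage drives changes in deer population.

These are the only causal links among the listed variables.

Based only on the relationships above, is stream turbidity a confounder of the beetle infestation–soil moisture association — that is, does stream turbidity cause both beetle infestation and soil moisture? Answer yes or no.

Stream turbidity has no stated causal path to soil moisture. A confounder must cause both variables, so stream turbidity does not qualify.

no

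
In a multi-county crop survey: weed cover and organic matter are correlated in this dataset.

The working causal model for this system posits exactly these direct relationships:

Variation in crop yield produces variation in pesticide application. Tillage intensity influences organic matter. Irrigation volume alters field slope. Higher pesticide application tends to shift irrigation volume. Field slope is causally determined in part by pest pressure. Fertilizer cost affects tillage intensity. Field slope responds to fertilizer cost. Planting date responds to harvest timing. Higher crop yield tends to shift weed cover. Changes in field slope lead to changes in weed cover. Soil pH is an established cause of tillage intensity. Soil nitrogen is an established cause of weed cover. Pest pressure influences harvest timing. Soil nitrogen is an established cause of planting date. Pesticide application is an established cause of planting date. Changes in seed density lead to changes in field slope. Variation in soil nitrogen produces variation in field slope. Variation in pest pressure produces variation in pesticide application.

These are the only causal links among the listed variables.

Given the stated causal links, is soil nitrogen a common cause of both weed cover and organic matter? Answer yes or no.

Soil nitrogen has no stated causal path to organic matter. A confounder must cause both variables, so soil nitrogen does not qualify.

no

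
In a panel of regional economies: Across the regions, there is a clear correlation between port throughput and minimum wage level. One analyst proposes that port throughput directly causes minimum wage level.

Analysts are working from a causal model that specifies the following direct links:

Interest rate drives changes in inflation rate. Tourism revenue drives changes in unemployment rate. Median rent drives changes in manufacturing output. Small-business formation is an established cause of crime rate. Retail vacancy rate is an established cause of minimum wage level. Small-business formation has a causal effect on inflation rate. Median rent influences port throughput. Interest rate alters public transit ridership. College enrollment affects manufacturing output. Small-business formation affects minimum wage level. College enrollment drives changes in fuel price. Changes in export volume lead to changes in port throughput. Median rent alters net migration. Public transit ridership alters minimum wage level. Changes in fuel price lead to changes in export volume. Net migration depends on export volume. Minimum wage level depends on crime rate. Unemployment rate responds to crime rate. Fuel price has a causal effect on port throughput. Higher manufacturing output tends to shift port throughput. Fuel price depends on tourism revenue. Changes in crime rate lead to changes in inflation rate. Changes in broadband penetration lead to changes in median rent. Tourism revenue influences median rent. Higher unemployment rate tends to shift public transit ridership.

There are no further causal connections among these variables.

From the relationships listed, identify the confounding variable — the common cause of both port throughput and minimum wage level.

Tourism revenue has a causal path to port throughput (tourism revenue → fuel price → port throughput) and a separate causal path to minimum wage level (tourism revenue → unemployment rate → public transit ridership → minimum wage level), so it is a common cause of both.
No stated relationship gives port throughput a causal route to minimum wage level, so the correlation is explained by the shared upstream cause rather than a direct effect.

tourism revenue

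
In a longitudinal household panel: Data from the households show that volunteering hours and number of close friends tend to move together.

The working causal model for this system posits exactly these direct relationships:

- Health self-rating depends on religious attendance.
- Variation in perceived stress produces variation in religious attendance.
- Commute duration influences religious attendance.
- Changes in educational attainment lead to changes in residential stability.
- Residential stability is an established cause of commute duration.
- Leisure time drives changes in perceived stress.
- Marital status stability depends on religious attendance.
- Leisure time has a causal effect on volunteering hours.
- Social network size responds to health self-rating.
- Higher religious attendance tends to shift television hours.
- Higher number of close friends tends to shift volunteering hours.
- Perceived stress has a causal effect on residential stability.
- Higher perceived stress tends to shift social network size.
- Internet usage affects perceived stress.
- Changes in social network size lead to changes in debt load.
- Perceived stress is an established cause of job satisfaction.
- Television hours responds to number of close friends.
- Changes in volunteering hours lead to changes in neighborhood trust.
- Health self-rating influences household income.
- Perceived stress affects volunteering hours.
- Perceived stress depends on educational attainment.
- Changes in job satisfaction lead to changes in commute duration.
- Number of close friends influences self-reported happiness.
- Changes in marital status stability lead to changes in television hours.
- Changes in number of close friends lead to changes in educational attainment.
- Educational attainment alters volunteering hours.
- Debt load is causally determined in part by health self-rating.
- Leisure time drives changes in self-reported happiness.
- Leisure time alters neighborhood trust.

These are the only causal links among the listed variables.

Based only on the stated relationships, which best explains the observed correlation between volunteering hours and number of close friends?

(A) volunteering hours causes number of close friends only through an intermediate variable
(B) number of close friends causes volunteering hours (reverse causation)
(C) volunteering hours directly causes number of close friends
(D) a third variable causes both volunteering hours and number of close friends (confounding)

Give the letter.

B

The stated link runs number of close friends → volunteering hours; volunteering hours has no causal path to number of close friends. No variable causes both, so confounding is ruled out. The correlation reflects reverse causation.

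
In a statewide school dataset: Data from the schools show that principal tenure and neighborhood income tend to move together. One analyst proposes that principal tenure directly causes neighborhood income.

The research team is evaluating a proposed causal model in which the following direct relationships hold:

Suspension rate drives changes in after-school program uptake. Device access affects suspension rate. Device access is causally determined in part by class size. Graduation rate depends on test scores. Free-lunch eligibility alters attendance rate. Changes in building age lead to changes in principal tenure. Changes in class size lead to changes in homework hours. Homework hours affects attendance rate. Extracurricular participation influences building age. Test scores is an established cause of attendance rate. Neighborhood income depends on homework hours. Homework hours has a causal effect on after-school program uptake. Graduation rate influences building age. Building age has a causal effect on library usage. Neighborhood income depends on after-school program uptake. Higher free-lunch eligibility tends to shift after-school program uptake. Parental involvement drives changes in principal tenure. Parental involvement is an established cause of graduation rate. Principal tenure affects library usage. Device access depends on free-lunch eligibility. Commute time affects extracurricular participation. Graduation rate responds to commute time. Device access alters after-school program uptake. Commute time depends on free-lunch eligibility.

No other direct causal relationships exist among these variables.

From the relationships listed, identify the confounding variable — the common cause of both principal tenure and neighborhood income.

free-lunch eligibility

Free-lunch eligibility has a causal path to principal tenure (free-lunch eligibility → commute time → extracurricular participation → building age → principal tenure) and a separate causal path to neighborhood income (free-lunch eligibility → after-school program uptake → neighborhood income), so it is a common cause of both.
No stated relationship gives principal tenure a causal route to neighborhood income, so the correlation is explained by the shared upstream cause rather than a direct effect.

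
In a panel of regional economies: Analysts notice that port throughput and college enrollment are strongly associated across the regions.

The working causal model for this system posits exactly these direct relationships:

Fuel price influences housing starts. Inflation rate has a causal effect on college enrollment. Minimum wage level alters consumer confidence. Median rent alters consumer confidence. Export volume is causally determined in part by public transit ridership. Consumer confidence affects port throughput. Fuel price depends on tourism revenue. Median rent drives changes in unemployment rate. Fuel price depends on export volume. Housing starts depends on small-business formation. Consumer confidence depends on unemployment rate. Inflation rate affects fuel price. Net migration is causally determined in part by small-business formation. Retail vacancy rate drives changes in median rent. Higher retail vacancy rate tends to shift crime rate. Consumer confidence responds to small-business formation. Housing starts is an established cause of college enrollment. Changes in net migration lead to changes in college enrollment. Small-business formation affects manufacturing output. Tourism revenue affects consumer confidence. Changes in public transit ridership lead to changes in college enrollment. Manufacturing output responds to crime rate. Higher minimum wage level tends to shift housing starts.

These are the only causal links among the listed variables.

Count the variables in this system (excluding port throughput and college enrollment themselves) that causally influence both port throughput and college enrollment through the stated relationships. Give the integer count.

The common causes are: minimum wage level (to port throughput via minimum wage level → consumer confidence → port throughput; to college enrollment via minimum wage level → housing starts → college enrollment); small-business formation (to port throughput via small-business formation → consumer confidence → port throughput; to college enrollment via small-business formation → net migration → college enrollment); tourism revenue (to port throughput via tourism revenue → consumer confidence → port throughput; to college enrollment via tourism revenue → fuel price → housing starts → college enrollment).
Every other variable lacks a causal path to at least one of port throughput and college enrollment.

3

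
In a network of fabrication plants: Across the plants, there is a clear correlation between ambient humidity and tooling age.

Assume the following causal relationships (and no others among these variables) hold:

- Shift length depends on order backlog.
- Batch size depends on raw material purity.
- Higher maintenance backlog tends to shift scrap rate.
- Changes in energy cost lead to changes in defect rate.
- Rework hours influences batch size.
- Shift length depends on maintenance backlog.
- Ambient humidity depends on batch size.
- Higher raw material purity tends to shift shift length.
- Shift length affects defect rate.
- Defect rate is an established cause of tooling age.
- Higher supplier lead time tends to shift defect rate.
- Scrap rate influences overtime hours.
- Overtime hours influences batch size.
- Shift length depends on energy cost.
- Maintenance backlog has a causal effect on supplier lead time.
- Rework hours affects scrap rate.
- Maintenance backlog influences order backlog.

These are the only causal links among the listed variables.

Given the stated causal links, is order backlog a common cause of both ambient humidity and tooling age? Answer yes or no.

Order backlog has no stated causal path to ambient humidity. A confounder must cause both variables, so order backlog does not qualify.

no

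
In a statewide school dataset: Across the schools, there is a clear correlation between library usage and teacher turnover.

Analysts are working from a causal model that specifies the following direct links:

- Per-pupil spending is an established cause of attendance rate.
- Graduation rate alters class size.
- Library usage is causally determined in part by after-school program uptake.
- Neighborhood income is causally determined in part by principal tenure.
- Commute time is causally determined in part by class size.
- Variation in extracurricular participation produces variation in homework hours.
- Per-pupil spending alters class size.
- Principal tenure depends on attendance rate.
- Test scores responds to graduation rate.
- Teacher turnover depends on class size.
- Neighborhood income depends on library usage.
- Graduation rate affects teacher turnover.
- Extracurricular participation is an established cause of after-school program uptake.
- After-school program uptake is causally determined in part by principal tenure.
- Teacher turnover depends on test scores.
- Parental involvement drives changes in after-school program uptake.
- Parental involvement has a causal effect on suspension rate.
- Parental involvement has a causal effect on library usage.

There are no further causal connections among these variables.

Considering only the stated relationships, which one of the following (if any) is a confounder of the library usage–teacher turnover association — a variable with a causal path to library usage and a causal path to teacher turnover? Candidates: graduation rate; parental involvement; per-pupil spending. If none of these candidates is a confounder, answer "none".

Per-pupil spending causes library usage (per-pupil spending → attendance rate → principal tenure → after-school program uptake → library usage) and also causes teacher turnover (per-pupil spending → class size → teacher turnover); it is a common cause of both.
Each of the other candidates lacks a causal path to at least one of library usage and teacher turnover, so they do not confound the relationship.

per-pupil spending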